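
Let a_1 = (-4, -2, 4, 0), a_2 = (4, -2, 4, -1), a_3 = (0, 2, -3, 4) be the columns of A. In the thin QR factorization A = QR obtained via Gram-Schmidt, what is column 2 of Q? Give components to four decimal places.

a_1 = (-4, -2, 4, 0); ‖a_1‖ = 6.0000, so q_1 = (-0.6667, -0.3333, 0.6667, 0.0000).
q_1·a_2 = (-0.6667)·4 + (-0.3333)·(-2) + 0.6667·4 + 0.0000·(-1) = 0.6667.
u_2 = a_2 − 0.6667·q_1 = (4.4444, -1.7778, 3.5556, -1.0000).
‖u_2‖ = 6.0461, so q_2 = (0.7351, -0.2940, 0.5881, -0.1654).

q_2 = (0.7351, -0.2940, 0.5881, -0.1654)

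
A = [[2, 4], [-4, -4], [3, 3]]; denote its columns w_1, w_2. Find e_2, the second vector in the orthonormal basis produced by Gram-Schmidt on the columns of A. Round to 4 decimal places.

e_2 = (0.9285, 0.2971, -0.2228)

w_1 = (2, -4, 3); ‖w_1‖ = 5.3852, so e_1 = (0.3714, -0.7428, 0.5571).
e_1·w_2 = 0.3714·4 + (-0.7428)·(-4) + 0.5571·3 = 6.1279.
u_2 = w_2 − 6.1279·e_1 = (1.7241, 0.5517, -0.4138).
‖u_2‖ = 1.8570, so e_2 = (0.9285, 0.2971, -0.2228).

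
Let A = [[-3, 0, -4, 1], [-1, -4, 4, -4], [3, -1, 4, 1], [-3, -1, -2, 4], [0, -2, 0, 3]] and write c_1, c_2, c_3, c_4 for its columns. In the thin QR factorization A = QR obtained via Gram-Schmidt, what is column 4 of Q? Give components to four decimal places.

q_1 = c_1/‖c_1‖ = (-3, -1, 3, -3, 0)/5.2915 = (-0.5669, -0.1890, 0.5669, -0.5669, 0.0000).
r_{12} = q_1·c_2 = 0.7559.
u_2 = c_2 − 0.7559·q_1 = (0.4286, -3.8571, -1.4286, -0.5714, -2.0000).
‖u_2‖ = 4.6291, so q_2 = (0.0926, -0.8332, -0.3086, -0.1234, -0.4320).
r_{13} = q_1·c_3 = 4.9135; r_{23} = q_2·c_3 = -4.6908.
u_3 = c_3 − 4.9135·q_1 + 4.6908·q_2 = (-0.7800, 1.0200, -0.2333, 0.2067, -2.0267).
‖u_3‖ = 2.4194, so q_3 = (-0.3224, 0.4216, -0.0964, 0.0854, -0.8377).
r_{14} = q_1·c_4 = -1.5119; r_{24} = q_2·c_4 = 1.3270; r_{34} = q_3·c_4 = -4.2766.
u_4 = c_4 + 1.5119·q_1 − 1.3270·q_2 + 4.2766·q_3 = (-1.3588, -1.3770, 1.8542, 3.6720, -0.0091).
‖u_4‖ = 4.5458, so q_4 = (-0.2989, -0.3029, 0.4079, 0.8078, -0.0020).

q_4 = (-0.2989, -0.3029, 0.4079, 0.8078, -0.0020)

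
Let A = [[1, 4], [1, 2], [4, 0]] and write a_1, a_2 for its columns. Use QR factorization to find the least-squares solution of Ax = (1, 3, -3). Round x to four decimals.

x = (-0.6790, 0.7037)

a_1 = (1, 1, 4); ‖a_1‖ = 4.2426, so q_1 = (0.2357, 0.2357, 0.9428).
q_1·a_2 = 0.2357·4 + 0.2357·2 + 0.9428·0 = 1.4142.
u_2 = a_2 − 1.4142·q_1 = (3.6667, 1.6667, -1.3333).
‖u_2‖ = 4.2426, so q_2 = (0.8642, 0.3928, -0.3143).
Qᵀb = (-1.8856, 2.9856).
Back-substitute: x_2 = 2.9856/4.2426 = 0.7037.
x_1 = (-1.8856 − 1.4142·0.7037)/4.2426 = -0.6790.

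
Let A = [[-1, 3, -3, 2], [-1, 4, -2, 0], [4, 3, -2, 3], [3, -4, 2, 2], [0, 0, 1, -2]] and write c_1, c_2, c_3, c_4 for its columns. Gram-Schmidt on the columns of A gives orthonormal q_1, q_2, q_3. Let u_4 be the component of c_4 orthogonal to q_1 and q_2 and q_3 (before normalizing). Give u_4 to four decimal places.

c_1 = (-1, -1, 4, 3, 0); ‖c_1‖ = 5.1962, so q_1 = (-0.1925, -0.1925, 0.7698, 0.5774, 0.0000).
q_1·c_2 = (-0.1925)·3 + (-0.1925)·4 + 0.7698·3 + 0.5774·(-4) + 0.0000·0 = -1.3472.
u_2 = c_2 + 1.3472·q_1 = (2.7407, 3.7407, 4.0370, -3.2222, 0.0000).
‖u_2‖ = 6.9416, so q_2 = (0.3948, 0.5389, 0.5816, -0.4642, 0.0000).
q_1·c_3 = (-0.1925)·(-3) + (-0.1925)·(-2) + 0.7698·(-2) + 0.5774·2 + 0.0000·1 = 0.5774; q_2·c_3 = 0.3948·(-3) + 0.5389·(-2) + 0.5816·(-2) + (-0.4642)·2 + 0.0000·1 = -4.3538.
u_3 = c_3 − 0.5774·q_1 + 4.3538·q_2 = (-1.1699, 0.4573, 0.0876, -0.3543, 1.0000).
‖u_3‖ = 1.6465, so q_3 = (-0.7105, 0.2778, 0.0532, -0.2152, 0.6073).
q_1·c_4 = (-0.1925)·2 + (-0.1925)·0 + 0.7698·3 + 0.5774·2 + 0.0000·(-2) = 3.0792; q_2·c_4 = 0.3948·2 + 0.5389·0 + 0.5816·3 + (-0.4642)·2 + 0.0000·(-2) = 1.6060; q_3·c_4 = (-0.7105)·2 + 0.2778·0 + 0.0532·3 + (-0.2152)·2 + 0.6073·(-2) = -2.9065.
u_4 = c_4 − 3.0792·q_1 − 1.6060·q_2 + 2.9065·q_3 = (-0.1066, 0.5344, -0.1497, 0.3422, -0.2348).

u_4 = (-0.1066, 0.5344, -0.1497, 0.3422, -0.2348)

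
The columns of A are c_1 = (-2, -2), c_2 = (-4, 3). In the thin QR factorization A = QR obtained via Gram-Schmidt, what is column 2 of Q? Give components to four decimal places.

c_1 = (-2, -2); ‖c_1‖ = 2.8284, so e_1 = (-0.7071, -0.7071).
e_1·c_2 = (-0.7071)·(-4) + (-0.7071)·3 = 0.7071.
u_2 = c_2 − 0.7071·e_1 = (-3.5000, 3.5000).
‖u_2‖ = 4.9497, so e_2 = (-0.7071, 0.7071).

e_2 = (-0.7071, 0.7071)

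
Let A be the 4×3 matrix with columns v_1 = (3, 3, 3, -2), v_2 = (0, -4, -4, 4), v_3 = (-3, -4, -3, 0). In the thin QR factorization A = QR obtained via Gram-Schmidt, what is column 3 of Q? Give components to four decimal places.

v_1 = (3, 3, 3, -2); ‖v_1‖ = 5.5678, so e_1 = (0.5388, 0.5388, 0.5388, -0.3592).
e_1·v_2 = 0.5388·0 + 0.5388·(-4) + 0.5388·(-4) + (-0.3592)·4 = -5.7474.
u_2 = v_2 + 5.7474·e_1 = (3.0968, -0.9032, -0.9032, 1.9355).
‖u_2‖ = 3.8688, so e_2 = (0.8004, -0.2335, -0.2335, 0.5003).
e_1·v_3 = 0.5388·(-3) + 0.5388·(-4) + 0.5388·(-3) + (-0.3592)·0 = -5.3882; e_2·v_3 = 0.8004·(-3) + (-0.2335)·(-4) + (-0.2335)·(-3) + 0.5003·0 = -0.7671.
u_3 = v_3 + 5.3882·e_1 + 0.7671·e_2 = (0.5172, -1.2759, -0.2759, -1.5517).
‖u_3‖ = 2.0927, so e_3 = (0.2472, -0.6097, -0.1318, -0.7415).

e_3 = (0.2472, -0.6097, -0.1318, -0.7415)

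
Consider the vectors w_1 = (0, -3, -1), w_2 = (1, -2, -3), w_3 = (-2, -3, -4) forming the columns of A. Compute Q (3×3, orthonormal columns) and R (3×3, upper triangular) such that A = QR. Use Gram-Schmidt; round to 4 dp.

q_1 = w_1/‖w_1‖ = (0, -3, -1)/3.1623 = (0.0000, -0.9487, -0.3162).
r_{12} = q_1·w_2 = 2.8460.
u_2 = w_2 − 2.8460·q_1 = (1.0000, 0.7000, -2.1000).
‖u_2‖ = 2.4290, so q_2 = (0.4117, 0.2882, -0.8646).
r_{13} = q_1·w_3 = 4.1110; r_{23} = q_2·w_3 = 1.7703.
u_3 = w_3 − 4.1110·q_1 − 1.7703·q_2 = (-2.7288, 0.3898, -1.1695).
‖u_3‖ = 2.9943, so q_3 = (-0.9113, 0.1302, -0.3906).

Q = [[0.0000, 0.4117, -0.9113], [-0.9487, 0.2882, 0.1302], [-0.3162, -0.8646, -0.3906]], R = [[3.1623, 2.8460, 4.1110], [0.0000, 2.4290, 1.7703], [0.0000, 0.0000, 2.9943]]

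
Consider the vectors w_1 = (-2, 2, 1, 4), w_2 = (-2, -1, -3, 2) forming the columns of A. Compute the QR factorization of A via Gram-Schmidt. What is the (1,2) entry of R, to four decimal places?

r_{12} = 1.4000

w_1 = (-2, 2, 1, 4); ‖w_1‖ = 5.0000, so e_1 = (-0.4000, 0.4000, 0.2000, 0.8000).
r_{12} = e_1·w_2 = 1.4000.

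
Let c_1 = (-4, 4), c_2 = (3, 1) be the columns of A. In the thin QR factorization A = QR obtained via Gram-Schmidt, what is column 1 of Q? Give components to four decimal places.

c_1 = (-4, 4); ‖c_1‖ = 5.6569, so e_1 = (-0.7071, 0.7071).

e_1 = (-0.7071, 0.7071)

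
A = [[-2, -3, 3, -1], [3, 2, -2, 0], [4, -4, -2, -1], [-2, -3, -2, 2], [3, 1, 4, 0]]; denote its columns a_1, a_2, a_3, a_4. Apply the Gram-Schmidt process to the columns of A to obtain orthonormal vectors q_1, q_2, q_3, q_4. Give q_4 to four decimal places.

q_4 = (-0.3165, 0.0192, -0.1911, 0.7614, 0.5322)

a_1 = (-2, 3, 4, -2, 3); ‖a_1‖ = 6.4807, so q_1 = (-0.3086, 0.4629, 0.6172, -0.3086, 0.4629).
q_1·a_2 = (-0.3086)·(-3) + 0.4629·2 + 0.6172·(-4) + (-0.3086)·(-3) + 0.4629·1 = 0.7715.
u_2 = a_2 − 0.7715·q_1 = (-2.7619, 1.6429, -4.4762, -2.7619, 0.6429).
‖u_2‖ = 6.1972, so q_2 = (-0.4457, 0.2651, -0.7223, -0.4457, 0.1037).
q_1·a_3 = (-0.3086)·3 + 0.4629·(-2) + 0.6172·(-2) + (-0.3086)·(-2) + 0.4629·4 = -0.6172; q_2·a_3 = (-0.4457)·3 + 0.2651·(-2) + (-0.7223)·(-2) + (-0.4457)·(-2) + 0.1037·4 = 0.8837.
u_3 = a_3 + 0.6172·q_1 − 0.8837·q_2 = (3.2033, -1.9485, -0.9808, -1.7967, 4.1940).
‖u_3‖ = 5.9865, so q_3 = (0.5351, -0.3255, -0.1638, -0.3001, 0.7006).
q_1·a_4 = (-0.3086)·(-1) + 0.4629·0 + 0.6172·(-1) + (-0.3086)·2 + 0.4629·0 = -0.9258; q_2·a_4 = (-0.4457)·(-1) + 0.2651·0 + (-0.7223)·(-1) + (-0.4457)·2 + 0.1037·0 = 0.2766; q_3·a_4 = 0.5351·(-1) + (-0.3255)·0 + (-0.1638)·(-1) + (-0.3001)·2 + 0.7006·0 = -0.9715.
u_4 = a_4 + 0.9258·q_1 − 0.2766·q_2 + 0.9715·q_3 = (-0.6426, 0.0390, -0.3879, 1.5460, 1.0805).
‖u_4‖ = 2.0304, so q_4 = (-0.3165, 0.0192, -0.1911, 0.7614, 0.5322).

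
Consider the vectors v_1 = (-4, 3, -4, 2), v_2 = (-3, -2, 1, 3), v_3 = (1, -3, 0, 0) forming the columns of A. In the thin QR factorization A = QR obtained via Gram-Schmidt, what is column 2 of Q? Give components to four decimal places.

q_2 = (-0.4927, -0.5454, 0.3684, 0.5693)

v_1 = (-4, 3, -4, 2); ‖v_1‖ = 6.7082, so q_1 = (-0.5963, 0.4472, -0.5963, 0.2981).
q_1·v_2 = (-0.5963)·(-3) + 0.4472·(-2) + (-0.5963)·1 + 0.2981·3 = 1.1926.
u_2 = v_2 − 1.1926·q_1 = (-2.2889, -2.5333, 1.7111, 2.6444).
‖u_2‖ = 4.6452, so q_2 = (-0.4927, -0.5454, 0.3684, 0.5693).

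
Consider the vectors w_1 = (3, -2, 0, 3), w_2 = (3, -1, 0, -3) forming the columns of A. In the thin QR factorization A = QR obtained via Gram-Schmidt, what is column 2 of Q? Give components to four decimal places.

w_1 = (3, -2, 0, 3); ‖w_1‖ = 4.6904, so q_1 = (0.6396, -0.4264, 0.0000, 0.6396).
q_1·w_2 = 0.6396·3 + (-0.4264)·(-1) + 0.0000·0 + 0.6396·(-3) = 0.4264.
u_2 = w_2 − 0.4264·q_1 = (2.7273, -0.8182, 0.0000, -3.2727).
‖u_2‖ = 4.3380, so q_2 = (0.6287, -0.1886, 0.0000, -0.7544).

q_2 = (0.6287, -0.1886, 0.0000, -0.7544)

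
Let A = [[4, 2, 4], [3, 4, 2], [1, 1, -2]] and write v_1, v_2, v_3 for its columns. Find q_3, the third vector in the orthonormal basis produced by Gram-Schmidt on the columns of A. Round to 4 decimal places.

q_3 = (0.0976, 0.1952, -0.9759)

q_1 = v_1/‖v_1‖ = (4, 3, 1)/5.0990 = (0.7845, 0.5883, 0.1961).
r_{12} = q_1·v_2 = 4.1184.
u_2 = v_2 − 4.1184·q_1 = (-1.2308, 1.5769, 0.1923).
‖u_2‖ = 2.0096, so q_2 = (-0.6124, 0.7847, 0.0957).
r_{13} = q_1·v_3 = 3.9223; r_{23} = q_2·v_3 = -1.0718.
u_3 = v_3 − 3.9223·q_1 + 1.0718·q_2 = (0.2667, 0.5333, -2.6667).
‖u_3‖ = 2.7325, so q_3 = (0.0976, 0.1952, -0.9759).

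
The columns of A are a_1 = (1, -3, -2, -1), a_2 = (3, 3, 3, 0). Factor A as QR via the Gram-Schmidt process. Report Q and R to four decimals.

q_1 = a_1/‖a_1‖ = (1, -3, -2, -1)/3.8730 = (0.2582, -0.7746, -0.5164, -0.2582).
r_{12} = q_1·a_2 = -3.0984.
u_2 = a_2 + 3.0984·q_1 = (3.8000, 0.6000, 1.4000, -0.8000).
‖u_2‖ = 4.1713, so q_2 = (0.9110, 0.1438, 0.3356, -0.1918).

Q = [[0.2582, 0.9110], [-0.7746, 0.1438], [-0.5164, 0.3356], [-0.2582, -0.1918]], R = [[3.8730, -3.0984], [0.0000, 4.1713]]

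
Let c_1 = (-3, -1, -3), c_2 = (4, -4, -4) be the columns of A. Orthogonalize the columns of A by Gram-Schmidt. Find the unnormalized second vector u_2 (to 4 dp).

u_2 = (4.6316, -3.7895, -3.3684)

c_1 = (-3, -1, -3); ‖c_1‖ = 4.3589, so e_1 = (-0.6882, -0.2294, -0.6882).
e_1·c_2 = (-0.6882)·4 + (-0.2294)·(-4) + (-0.6882)·(-4) = 0.9177.
u_2 = c_2 − 0.9177·e_1 = (4.6316, -3.7895, -3.3684).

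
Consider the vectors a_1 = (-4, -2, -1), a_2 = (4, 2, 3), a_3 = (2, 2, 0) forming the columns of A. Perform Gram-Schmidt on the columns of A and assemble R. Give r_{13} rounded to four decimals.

r_{13} = -2.6186

a_1 = (-4, -2, -1); ‖a_1‖ = 4.5826, so q_1 = (-0.8729, -0.4364, -0.2182).
r_{13} = q_1·a_3 = -2.6186.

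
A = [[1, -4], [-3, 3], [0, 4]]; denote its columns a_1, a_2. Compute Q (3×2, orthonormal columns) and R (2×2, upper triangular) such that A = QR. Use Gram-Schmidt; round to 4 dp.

Q = [[0.3162, -0.5500], [-0.9487, -0.1833], [0.0000, 0.8148]], R = [[3.1623, -4.1110], [0.0000, 4.9092]]

e_1 = a_1/‖a_1‖ = (1, -3, 0)/3.1623 = (0.3162, -0.9487, 0.0000).
r_{12} = e_1·a_2 = -4.1110.
u_2 = a_2 + 4.1110·e_1 = (-2.7000, -0.9000, 4.0000).
‖u_2‖ = 4.9092, so e_2 = (-0.5500, -0.1833, 0.8148).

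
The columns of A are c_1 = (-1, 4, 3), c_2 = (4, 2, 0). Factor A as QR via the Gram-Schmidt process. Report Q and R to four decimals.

Q = [[-0.1961, 0.9435], [0.7845, 0.3145], [0.5883, -0.1048]], R = [[5.0990, 0.7845], [0.0000, 4.4028]]

c_1 = (-1, 4, 3); ‖c_1‖ = 5.0990, so e_1 = (-0.1961, 0.7845, 0.5883).
e_1·c_2 = (-0.1961)·4 + 0.7845·2 + 0.5883·0 = 0.7845.
u_2 = c_2 − 0.7845·e_1 = (4.1538, 1.3846, -0.4615).
‖u_2‖ = 4.4028, so e_2 = (0.9435, 0.3145, -0.1048).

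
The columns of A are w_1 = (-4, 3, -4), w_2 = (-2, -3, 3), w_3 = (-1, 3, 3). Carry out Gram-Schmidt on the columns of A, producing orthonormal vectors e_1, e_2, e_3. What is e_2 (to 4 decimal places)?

e_1 = w_1/‖w_1‖ = (-4, 3, -4)/6.4031 = (-0.6247, 0.4685, -0.6247).
r_{12} = e_1·w_2 = -2.0303.
u_2 = w_2 + 2.0303·e_1 = (-3.2683, -2.0488, 1.7317).
‖u_2‖ = 4.2282, so e_2 = (-0.7730, -0.4845, 0.4096).

e_2 = (-0.7730, -0.4845, 0.4096)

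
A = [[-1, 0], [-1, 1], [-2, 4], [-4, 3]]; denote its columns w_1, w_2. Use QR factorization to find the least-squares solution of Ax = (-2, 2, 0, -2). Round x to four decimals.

e_1 = w_1/‖w_1‖ = (-1, -1, -2, -4)/4.6904 = (-0.2132, -0.2132, -0.4264, -0.8528).
r_{12} = e_1·w_2 = -4.4772.
u_2 = w_2 + 4.4772·e_1 = (-0.9545, 0.0455, 2.0909, -0.8182).
‖u_2‖ = 2.4402, so e_2 = (-0.3912, 0.0186, 0.8569, -0.3353).
Qᵀb = (1.7056, 1.4902).
Back-substitute: x_2 = 1.4902/2.4402 = 0.6107.
x_1 = (1.7056 + 4.4772·0.6107)/4.6904 = 0.9466.

x = (0.9466, 0.6107)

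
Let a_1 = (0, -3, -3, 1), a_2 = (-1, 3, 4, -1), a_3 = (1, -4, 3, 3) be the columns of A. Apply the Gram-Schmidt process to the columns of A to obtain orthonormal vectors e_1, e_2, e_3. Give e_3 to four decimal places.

e_3 = (0.5598, -0.4083, 0.5598, 0.4544)

a_1 = (0, -3, -3, 1); ‖a_1‖ = 4.3589, so e_1 = (0.0000, -0.6882, -0.6882, 0.2294).
e_1·a_2 = 0.0000·(-1) + (-0.6882)·3 + (-0.6882)·4 + 0.2294·(-1) = -5.0471.
u_2 = a_2 + 5.0471·e_1 = (-1.0000, -0.4737, 0.5263, 0.1579).
‖u_2‖ = 1.2354, so e_2 = (-0.8094, -0.3834, 0.4260, 0.1278).
e_1·a_3 = 0.0000·1 + (-0.6882)·(-4) + (-0.6882)·3 + 0.2294·3 = 1.3765; e_2·a_3 = (-0.8094)·1 + (-0.3834)·(-4) + 0.4260·3 + 0.1278·3 = 2.3857.
u_3 = a_3 − 1.3765·e_1 − 2.3857·e_2 = (2.9310, -2.1379, 2.9310, 2.3793).
‖u_3‖ = 5.2358, so e_3 = (0.5598, -0.4083, 0.5598, 0.4544).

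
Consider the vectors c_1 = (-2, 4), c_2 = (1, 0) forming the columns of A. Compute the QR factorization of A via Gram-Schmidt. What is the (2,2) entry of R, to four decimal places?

r_{22} = 0.8944

q_1 = c_1/‖c_1‖ = (-2, 4)/4.4721 = (-0.4472, 0.8944).
r_{12} = q_1·c_2 = -0.4472.
u_2 = c_2 + 0.4472·q_1 = (0.8000, 0.4000).
r_{22} = ‖u_2‖ = 0.8944.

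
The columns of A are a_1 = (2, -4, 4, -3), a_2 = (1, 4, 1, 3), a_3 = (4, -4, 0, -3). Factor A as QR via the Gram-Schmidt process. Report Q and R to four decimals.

Q = [[0.2981, 0.4234, 0.8555], [-0.5963, 0.5305, -0.0548], [0.5963, 0.6172, -0.5133], [-0.4472, 0.3979, -0.0411]], R = [[6.7082, -2.8324, 4.9193], [0.0000, 4.3563, -1.6222], [0.0000, 0.0000, 3.7641]]

a_1 = (2, -4, 4, -3); ‖a_1‖ = 6.7082, so e_1 = (0.2981, -0.5963, 0.5963, -0.4472).
e_1·a_2 = 0.2981·1 + (-0.5963)·4 + 0.5963·1 + (-0.4472)·3 = -2.8324.
u_2 = a_2 + 2.8324·e_1 = (1.8444, 2.3111, 2.6889, 1.7333).
‖u_2‖ = 4.3563, so e_2 = (0.4234, 0.5305, 0.6172, 0.3979).
e_1·a_3 = 0.2981·4 + (-0.5963)·(-4) + 0.5963·0 + (-0.4472)·(-3) = 4.9193; e_2·a_3 = 0.4234·4 + 0.5305·(-4) + 0.6172·0 + 0.3979·(-3) = -1.6222.
u_3 = a_3 − 4.9193·e_1 + 1.6222·e_2 = (3.2201, -0.2061, -1.9321, -0.1546).
‖u_3‖ = 3.7641, so e_3 = (0.8555, -0.0548, -0.5133, -0.0411).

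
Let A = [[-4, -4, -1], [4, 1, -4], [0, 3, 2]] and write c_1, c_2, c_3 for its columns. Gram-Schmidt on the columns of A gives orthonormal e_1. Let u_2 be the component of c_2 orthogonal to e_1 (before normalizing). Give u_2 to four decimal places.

u_2 = (-1.5000, -1.5000, 3.0000)

c_1 = (-4, 4, 0); ‖c_1‖ = 5.6569, so e_1 = (-0.7071, 0.7071, 0.0000).
e_1·c_2 = (-0.7071)·(-4) + 0.7071·1 + 0.0000·3 = 3.5355.
u_2 = c_2 − 3.5355·e_1 = (-1.5000, -1.5000, 3.0000).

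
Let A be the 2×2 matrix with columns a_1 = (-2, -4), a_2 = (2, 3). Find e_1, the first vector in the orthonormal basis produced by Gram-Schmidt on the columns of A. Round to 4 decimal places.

e_1 = (-0.4472, -0.8944)

a_1 = (-2, -4); ‖a_1‖ = 4.4721, so e_1 = (-0.4472, -0.8944).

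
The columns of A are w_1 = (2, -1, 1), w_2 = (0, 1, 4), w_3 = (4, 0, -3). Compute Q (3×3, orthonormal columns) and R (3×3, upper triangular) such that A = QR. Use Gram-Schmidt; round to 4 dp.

q_1 = w_1/‖w_1‖ = (2, -1, 1)/2.4495 = (0.8165, -0.4082, 0.4082).
r_{12} = q_1·w_2 = 1.2247.
u_2 = w_2 − 1.2247·q_1 = (-1.0000, 1.5000, 3.5000).
‖u_2‖ = 3.9370, so q_2 = (-0.2540, 0.3810, 0.8890).
r_{13} = q_1·w_3 = 2.0412; r_{23} = q_2·w_3 = -3.6830.
u_3 = w_3 − 2.0412·q_1 + 3.6830·q_2 = (1.3978, 2.2366, -0.5591).
‖u_3‖ = 2.6961, so q_3 = (0.5185, 0.8296, -0.2074).

Q = [[0.8165, -0.2540, 0.5185], [-0.4082, 0.3810, 0.8296], [0.4082, 0.8890, -0.2074]], R = [[2.4495, 1.2247, 2.0412], [0.0000, 3.9370, -3.6830], [0.0000, 0.0000, 2.6961]]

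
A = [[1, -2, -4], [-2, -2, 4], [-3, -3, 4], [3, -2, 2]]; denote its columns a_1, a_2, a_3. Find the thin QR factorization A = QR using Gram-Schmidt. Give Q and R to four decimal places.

Q = [[0.2085, -0.4969, -0.8253], [-0.4170, -0.3508, 0.2685], [-0.6255, -0.5261, 0.0411], [0.6255, -0.5943, 0.4952]], R = [[4.7958, 1.0426, -3.7533], [0.0000, 4.4624, -2.7086], [0.0000, 0.0000, 5.5296]]

q_1 = a_1/‖a_1‖ = (1, -2, -3, 3)/4.7958 = (0.2085, -0.4170, -0.6255, 0.6255).
r_{12} = q_1·a_2 = 1.0426.
u_2 = a_2 − 1.0426·q_1 = (-2.2174, -1.5652, -2.3478, -2.6522).
‖u_2‖ = 4.4624, so q_2 = (-0.4969, -0.3508, -0.5261, -0.5943).
r_{13} = q_1·a_3 = -3.7533; r_{23} = q_2·a_3 = -2.7086.
u_3 = a_3 + 3.7533·q_1 + 2.7086·q_2 = (-4.5633, 1.4847, 0.2271, 2.7380).
‖u_3‖ = 5.5296, so q_3 = (-0.8253, 0.2685, 0.0411, 0.4952).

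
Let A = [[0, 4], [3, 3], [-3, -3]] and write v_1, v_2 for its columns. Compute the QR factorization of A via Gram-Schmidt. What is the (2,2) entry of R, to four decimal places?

v_1 = (0, 3, -3); ‖v_1‖ = 4.2426, so q_1 = (0.0000, 0.7071, -0.7071).
q_1·v_2 = 0.0000·4 + 0.7071·3 + (-0.7071)·(-3) = 4.2426.
u_2 = v_2 − 4.2426·q_1 = (4.0000, 0.0000, 0.0000).
r_{22} = ‖u_2‖ = 4.0000.

r_{22} = 4.0000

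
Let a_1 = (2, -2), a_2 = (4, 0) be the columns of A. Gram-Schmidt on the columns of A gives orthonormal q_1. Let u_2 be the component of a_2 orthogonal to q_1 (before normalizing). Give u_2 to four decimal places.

u_2 = (2.0000, 2.0000)

a_1 = (2, -2); ‖a_1‖ = 2.8284, so q_1 = (0.7071, -0.7071).
q_1·a_2 = 0.7071·4 + (-0.7071)·0 = 2.8284.
u_2 = a_2 − 2.8284·q_1 = (2.0000, 2.0000).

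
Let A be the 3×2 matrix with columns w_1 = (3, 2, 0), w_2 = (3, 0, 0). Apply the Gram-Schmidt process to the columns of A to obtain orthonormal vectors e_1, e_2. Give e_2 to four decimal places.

e_1 = w_1/‖w_1‖ = (3, 2, 0)/3.6056 = (0.8321, 0.5547, 0.0000).
r_{12} = e_1·w_2 = 2.4962.
u_2 = w_2 − 2.4962·e_1 = (0.9231, -1.3846, 0.0000).
‖u_2‖ = 1.6641, so e_2 = (0.5547, -0.8321, 0.0000).

e_2 = (0.5547, -0.8321, 0.0000)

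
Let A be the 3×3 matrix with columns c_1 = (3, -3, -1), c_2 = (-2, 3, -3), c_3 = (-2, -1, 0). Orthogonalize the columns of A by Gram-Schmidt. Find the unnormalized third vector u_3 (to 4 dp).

q_1 = c_1/‖c_1‖ = (3, -3, -1)/4.3589 = (0.6882, -0.6882, -0.2294).
r_{12} = q_1·c_2 = -2.7530.
u_2 = c_2 + 2.7530·q_1 = (-0.1053, 1.1053, -3.6316).
‖u_2‖ = 3.7975, so q_2 = (-0.0277, 0.2910, -0.9563).
r_{13} = q_1·c_3 = -0.6882; r_{23} = q_2·c_3 = -0.2356.
u_3 = c_3 + 0.6882·q_1 + 0.2356·q_2 = (-1.5328, -1.4051, -0.3832).

u_3 = (-1.5328, -1.4051, -0.3832)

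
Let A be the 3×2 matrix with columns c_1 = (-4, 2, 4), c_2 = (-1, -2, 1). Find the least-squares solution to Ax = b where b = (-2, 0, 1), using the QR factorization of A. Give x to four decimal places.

c_1 = (-4, 2, 4); ‖c_1‖ = 6.0000, so e_1 = (-0.6667, 0.3333, 0.6667).
e_1·c_2 = (-0.6667)·(-1) + 0.3333·(-2) + 0.6667·1 = 0.6667.
u_2 = c_2 − 0.6667·e_1 = (-0.5556, -2.2222, 0.5556).
‖u_2‖ = 2.3570, so e_2 = (-0.2357, -0.9428, 0.2357).
Qᵀb = (2.0000, 0.7071).
Back-substitute: x_2 = 0.7071/2.3570 = 0.3000.
x_1 = (2.0000 − 0.6667·0.3000)/6.0000 = 0.3000.

x = (0.3000, 0.3000)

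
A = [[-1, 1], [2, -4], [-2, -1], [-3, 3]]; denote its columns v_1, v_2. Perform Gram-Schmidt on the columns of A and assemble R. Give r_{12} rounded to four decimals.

q_1 = v_1/‖v_1‖ = (-1, 2, -2, -3)/4.2426 = (-0.2357, 0.4714, -0.4714, -0.7071).
r_{12} = q_1·v_2 = -3.7712.

r_{12} = -3.7712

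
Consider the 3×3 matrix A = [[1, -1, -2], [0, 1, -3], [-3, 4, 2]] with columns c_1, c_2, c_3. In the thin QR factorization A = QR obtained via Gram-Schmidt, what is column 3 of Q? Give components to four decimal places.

e_3 = (-0.9045, 0.3015, -0.3015)

c_1 = (1, 0, -3); ‖c_1‖ = 3.1623, so e_1 = (0.3162, 0.0000, -0.9487).
e_1·c_2 = 0.3162·(-1) + 0.0000·1 + (-0.9487)·4 = -4.1110.
u_2 = c_2 + 4.1110·e_1 = (0.3000, 1.0000, 0.1000).
‖u_2‖ = 1.0488, so e_2 = (0.2860, 0.9535, 0.0953).
e_1·c_3 = 0.3162·(-2) + 0.0000·(-3) + (-0.9487)·2 = -2.5298; e_2·c_3 = 0.2860·(-2) + 0.9535·(-3) + 0.0953·2 = -3.2418.
u_3 = c_3 + 2.5298·e_1 + 3.2418·e_2 = (-0.2727, 0.0909, -0.0909).
‖u_3‖ = 0.3015, so e_3 = (-0.9045, 0.3015, -0.3015).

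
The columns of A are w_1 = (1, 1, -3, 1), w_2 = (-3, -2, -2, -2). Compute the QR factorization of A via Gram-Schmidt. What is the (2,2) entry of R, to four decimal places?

e_1 = w_1/‖w_1‖ = (1, 1, -3, 1)/3.4641 = (0.2887, 0.2887, -0.8660, 0.2887).
r_{12} = e_1·w_2 = -0.2887.
u_2 = w_2 + 0.2887·e_1 = (-2.9167, -1.9167, -2.2500, -1.9167).
r_{22} = ‖u_2‖ = 4.5735.

r_{22} = 4.5735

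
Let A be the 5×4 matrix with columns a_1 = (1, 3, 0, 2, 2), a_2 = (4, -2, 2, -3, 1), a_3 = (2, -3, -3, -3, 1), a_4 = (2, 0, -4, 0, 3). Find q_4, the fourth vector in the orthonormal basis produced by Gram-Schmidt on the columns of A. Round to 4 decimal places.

a_1 = (1, 3, 0, 2, 2); ‖a_1‖ = 4.2426, so q_1 = (0.2357, 0.7071, 0.0000, 0.4714, 0.4714).
q_1·a_2 = 0.2357·4 + 0.7071·(-2) + 0.0000·2 + 0.4714·(-3) + 0.4714·1 = -1.4142.
u_2 = a_2 + 1.4142·q_1 = (4.3333, -1.0000, 2.0000, -2.3333, 1.6667).
‖u_2‖ = 5.6569, so q_2 = (0.7660, -0.1768, 0.3536, -0.4125, 0.2946).
q_1·a_3 = 0.2357·2 + 0.7071·(-3) + 0.0000·(-3) + 0.4714·(-3) + 0.4714·1 = -2.5927; q_2·a_3 = 0.7660·2 + (-0.1768)·(-3) + 0.3536·(-3) + (-0.4125)·(-3) + 0.2946·1 = 2.5338.
u_3 = a_3 + 2.5927·q_1 − 2.5338·q_2 = (0.6701, -0.7187, -3.8958, -0.7326, 1.4757).
‖u_3‖ = 4.3425, so q_3 = (0.1543, -0.1655, -0.8971, -0.1687, 0.3398).
q_1·a_4 = 0.2357·2 + 0.7071·0 + 0.0000·(-4) + 0.4714·0 + 0.4714·3 = 1.8856; q_2·a_4 = 0.7660·2 + (-0.1768)·0 + 0.3536·(-4) + (-0.4125)·0 + 0.2946·3 = 1.0017; q_3·a_4 = 0.1543·2 + (-0.1655)·0 + (-0.8971)·(-4) + (-0.1687)·0 + 0.3398·3 = 4.9166.
u_4 = a_4 − 1.8856·q_1 − 1.0017·q_2 − 4.9166·q_3 = (0.0295, -0.3425, 0.0567, 0.3538, 0.1452).
‖u_4‖ = 0.5173, so q_4 = (0.0569, -0.6620, 0.1096, 0.6839, 0.2806).

q_4 = (0.0569, -0.6620, 0.1096, 0.6839, 0.2806)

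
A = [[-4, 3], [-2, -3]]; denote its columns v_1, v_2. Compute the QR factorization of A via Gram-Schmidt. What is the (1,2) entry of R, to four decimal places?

r_{12} = -1.3416

v_1 = (-4, -2); ‖v_1‖ = 4.4721, so e_1 = (-0.8944, -0.4472).
r_{12} = e_1·v_2 = -1.3416.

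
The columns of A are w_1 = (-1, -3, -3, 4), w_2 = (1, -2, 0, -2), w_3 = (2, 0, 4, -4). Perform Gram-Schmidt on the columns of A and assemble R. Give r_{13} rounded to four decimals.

w_1 = (-1, -3, -3, 4); ‖w_1‖ = 5.9161, so q_1 = (-0.1690, -0.5071, -0.5071, 0.6761).
r_{13} = q_1·w_3 = -5.0709.

r_{13} = -5.0709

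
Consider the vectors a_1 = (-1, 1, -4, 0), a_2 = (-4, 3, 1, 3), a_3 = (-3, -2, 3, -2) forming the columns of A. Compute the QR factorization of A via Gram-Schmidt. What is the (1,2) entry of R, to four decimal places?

a_1 = (-1, 1, -4, 0); ‖a_1‖ = 4.2426, so q_1 = (-0.2357, 0.2357, -0.9428, 0.0000).
r_{12} = q_1·a_2 = 0.7071.

r_{12} = 0.7071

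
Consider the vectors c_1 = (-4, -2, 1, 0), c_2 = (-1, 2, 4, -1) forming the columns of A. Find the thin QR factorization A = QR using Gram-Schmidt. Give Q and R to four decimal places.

Q = [[-0.8729, -0.0517], [-0.4364, 0.5166], [0.2182, 0.8266], [0.0000, -0.2170]], R = [[4.5826, 0.8729], [0.0000, 4.6085]]

c_1 = (-4, -2, 1, 0); ‖c_1‖ = 4.5826, so e_1 = (-0.8729, -0.4364, 0.2182, 0.0000).
e_1·c_2 = (-0.8729)·(-1) + (-0.4364)·2 + 0.2182·4 + 0.0000·(-1) = 0.8729.
u_2 = c_2 − 0.8729·e_1 = (-0.2381, 2.3810, 3.8095, -1.0000).
‖u_2‖ = 4.6085, so e_2 = (-0.0517, 0.5166, 0.8266, -0.2170).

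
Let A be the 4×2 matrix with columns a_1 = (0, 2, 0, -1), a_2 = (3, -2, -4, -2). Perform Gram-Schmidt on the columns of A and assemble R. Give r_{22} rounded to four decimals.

r_{22} = 5.6745

a_1 = (0, 2, 0, -1); ‖a_1‖ = 2.2361, so e_1 = (0.0000, 0.8944, 0.0000, -0.4472).
e_1·a_2 = 0.0000·3 + 0.8944·(-2) + 0.0000·(-4) + (-0.4472)·(-2) = -0.8944.
u_2 = a_2 + 0.8944·e_1 = (3.0000, -1.2000, -4.0000, -2.4000).
r_{22} = ‖u_2‖ = 5.6745.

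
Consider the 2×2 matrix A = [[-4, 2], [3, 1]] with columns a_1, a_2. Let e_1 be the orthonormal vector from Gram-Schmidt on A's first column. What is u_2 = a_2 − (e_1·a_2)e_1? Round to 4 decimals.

u_2 = (1.2000, 1.6000)

a_1 = (-4, 3); ‖a_1‖ = 5.0000, so e_1 = (-0.8000, 0.6000).
e_1·a_2 = (-0.8000)·2 + 0.6000·1 = -1.0000.
u_2 = a_2 + 1.0000·e_1 = (1.2000, 1.6000).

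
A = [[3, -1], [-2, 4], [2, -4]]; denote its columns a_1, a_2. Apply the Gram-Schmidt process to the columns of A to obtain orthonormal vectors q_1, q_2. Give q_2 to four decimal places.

a_1 = (3, -2, 2); ‖a_1‖ = 4.1231, so q_1 = (0.7276, -0.4851, 0.4851).
q_1·a_2 = 0.7276·(-1) + (-0.4851)·4 + 0.4851·(-4) = -4.6082.
u_2 = a_2 + 4.6082·q_1 = (2.3529, 1.7647, -1.7647).
‖u_2‖ = 3.4300, so q_2 = (0.6860, 0.5145, -0.5145).

q_2 = (0.6860, 0.5145, -0.5145)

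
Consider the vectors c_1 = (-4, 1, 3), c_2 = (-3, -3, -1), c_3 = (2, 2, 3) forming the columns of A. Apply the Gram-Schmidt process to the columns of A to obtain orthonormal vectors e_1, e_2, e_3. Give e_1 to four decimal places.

c_1 = (-4, 1, 3); ‖c_1‖ = 5.0990, so e_1 = (-0.7845, 0.1961, 0.5883).

e_1 = (-0.7845, 0.1961, 0.5883)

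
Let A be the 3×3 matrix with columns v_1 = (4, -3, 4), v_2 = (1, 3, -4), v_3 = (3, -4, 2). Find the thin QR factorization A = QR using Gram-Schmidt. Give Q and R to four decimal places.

e_1 = v_1/‖v_1‖ = (4, -3, 4)/6.4031 = (0.6247, -0.4685, 0.6247).
r_{12} = e_1·v_2 = -3.2796.
u_2 = v_2 + 3.2796·e_1 = (3.0488, 1.4634, -1.9512).
‖u_2‖ = 3.9043, so e_2 = (0.7809, 0.3748, -0.4998).
r_{13} = e_1·v_3 = 4.9976; r_{23} = e_2·v_3 = -0.1562.
u_3 = v_3 − 4.9976·e_1 + 0.1562·e_2 = (0.0000, -1.6000, -1.2000).
‖u_3‖ = 2.0000, so e_3 = (0.0000, -0.8000, -0.6000).

Q = [[0.6247, 0.7809, 0.0000], [-0.4685, 0.3748, -0.8000], [0.6247, -0.4998, -0.6000]], R = [[6.4031, -3.2796, 4.9976], [0.0000, 3.9043, -0.1562], [0.0000, 0.0000, 2.0000]]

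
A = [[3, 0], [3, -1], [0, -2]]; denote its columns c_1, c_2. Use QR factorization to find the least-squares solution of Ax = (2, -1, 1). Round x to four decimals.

c_1 = (3, 3, 0); ‖c_1‖ = 4.2426, so q_1 = (0.7071, 0.7071, 0.0000).
q_1·c_2 = 0.7071·0 + 0.7071·(-1) + 0.0000·(-2) = -0.7071.
u_2 = c_2 + 0.7071·q_1 = (0.5000, -0.5000, -2.0000).
‖u_2‖ = 2.1213, so q_2 = (0.2357, -0.2357, -0.9428).
Qᵀb = (0.7071, -0.2357).
Back-substitute: x_2 = -0.2357/2.1213 = -0.1111.
x_1 = (0.7071 + 0.7071·(-0.1111))/4.2426 = 0.1481.

x = (0.1481, -0.1111)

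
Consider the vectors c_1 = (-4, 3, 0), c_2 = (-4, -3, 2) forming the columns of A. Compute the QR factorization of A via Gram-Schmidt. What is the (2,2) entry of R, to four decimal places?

e_1 = c_1/‖c_1‖ = (-4, 3, 0)/5.0000 = (-0.8000, 0.6000, 0.0000).
r_{12} = e_1·c_2 = 1.4000.
u_2 = c_2 − 1.4000·e_1 = (-2.8800, -3.8400, 2.0000).
r_{22} = ‖u_2‖ = 5.2000.

r_{22} = 5.2000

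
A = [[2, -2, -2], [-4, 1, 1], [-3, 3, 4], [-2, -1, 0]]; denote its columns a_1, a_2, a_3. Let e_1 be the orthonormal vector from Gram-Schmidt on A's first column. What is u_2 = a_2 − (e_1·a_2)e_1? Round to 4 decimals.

e_1 = a_1/‖a_1‖ = (2, -4, -3, -2)/5.7446 = (0.3482, -0.6963, -0.5222, -0.3482).
r_{12} = e_1·a_2 = -2.6112.
u_2 = a_2 + 2.6112·e_1 = (-1.0909, -0.8182, 1.6364, -1.9091).

u_2 = (-1.0909, -0.8182, 1.6364, -1.9091)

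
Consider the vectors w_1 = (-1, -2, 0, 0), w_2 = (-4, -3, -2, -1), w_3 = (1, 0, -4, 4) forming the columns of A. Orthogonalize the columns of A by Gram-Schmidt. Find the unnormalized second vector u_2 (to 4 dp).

u_2 = (-2.0000, 1.0000, -2.0000, -1.0000)

w_1 = (-1, -2, 0, 0); ‖w_1‖ = 2.2361, so e_1 = (-0.4472, -0.8944, 0.0000, 0.0000).
e_1·w_2 = (-0.4472)·(-4) + (-0.8944)·(-3) + 0.0000·(-2) + 0.0000·(-1) = 4.4721.
u_2 = w_2 − 4.4721·e_1 = (-2.0000, 1.0000, -2.0000, -1.0000).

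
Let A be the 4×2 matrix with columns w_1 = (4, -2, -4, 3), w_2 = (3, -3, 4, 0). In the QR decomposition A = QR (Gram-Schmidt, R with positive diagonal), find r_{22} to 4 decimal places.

w_1 = (4, -2, -4, 3); ‖w_1‖ = 6.7082, so e_1 = (0.5963, -0.2981, -0.5963, 0.4472).
e_1·w_2 = 0.5963·3 + (-0.2981)·(-3) + (-0.5963)·4 + 0.4472·0 = 0.2981.
u_2 = w_2 − 0.2981·e_1 = (2.8222, -2.9111, 4.1778, -0.1333).
r_{22} = ‖u_2‖ = 5.8233.

r_{22} = 5.8233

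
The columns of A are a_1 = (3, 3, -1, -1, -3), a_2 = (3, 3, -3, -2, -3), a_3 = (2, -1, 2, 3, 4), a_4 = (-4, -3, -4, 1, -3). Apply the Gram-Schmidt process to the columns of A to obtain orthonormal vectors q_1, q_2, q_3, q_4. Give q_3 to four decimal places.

q_3 = (0.6777, 0.0178, -0.1601, 0.3202, 0.6421)

q_1 = a_1/‖a_1‖ = (3, 3, -1, -1, -3)/5.3852 = (0.5571, 0.5571, -0.1857, -0.1857, -0.5571).
r_{12} = q_1·a_2 = 5.9423.
u_2 = a_2 − 5.9423·q_1 = (-0.3103, -0.3103, -1.8966, -0.8966, 0.3103).
‖u_2‖ = 2.1656, so q_2 = (-0.1433, -0.1433, -0.8758, -0.4140, 0.1433).
r_{13} = q_1·a_3 = -2.5997; r_{23} = q_2·a_3 = -2.5636.
u_3 = a_3 + 2.5997·q_1 + 2.5636·q_2 = (3.0809, 0.0809, -0.7279, 1.4559, 2.9191).
‖u_3‖ = 4.5463, so q_3 = (0.6777, 0.0178, -0.1601, 0.3202, 0.6421).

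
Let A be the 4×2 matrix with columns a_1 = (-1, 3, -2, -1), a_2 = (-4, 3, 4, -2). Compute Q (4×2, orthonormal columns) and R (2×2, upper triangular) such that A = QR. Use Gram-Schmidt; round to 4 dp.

Q = [[-0.2582, -0.5469], [0.7746, 0.2477], [-0.5164, 0.7637], [-0.2582, -0.2374]], R = [[3.8730, 1.8074], [0.0000, 6.4601]]

e_1 = a_1/‖a_1‖ = (-1, 3, -2, -1)/3.8730 = (-0.2582, 0.7746, -0.5164, -0.2582).
r_{12} = e_1·a_2 = 1.8074.
u_2 = a_2 − 1.8074·e_1 = (-3.5333, 1.6000, 4.9333, -1.5333).
‖u_2‖ = 6.4601, so e_2 = (-0.5469, 0.2477, 0.7637, -0.2374).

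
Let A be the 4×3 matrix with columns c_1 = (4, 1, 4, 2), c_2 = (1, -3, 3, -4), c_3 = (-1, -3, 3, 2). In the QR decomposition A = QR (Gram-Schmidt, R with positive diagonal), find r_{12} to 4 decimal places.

q_1 = c_1/‖c_1‖ = (4, 1, 4, 2)/6.0828 = (0.6576, 0.1644, 0.6576, 0.3288).
r_{12} = q_1·c_2 = 0.8220.

r_{12} = 0.8220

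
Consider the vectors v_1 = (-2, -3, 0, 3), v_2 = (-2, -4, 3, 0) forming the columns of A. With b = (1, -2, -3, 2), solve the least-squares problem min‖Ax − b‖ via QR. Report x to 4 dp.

x = (0.8848, -0.5916)

v_1 = (-2, -3, 0, 3); ‖v_1‖ = 4.6904, so q_1 = (-0.4264, -0.6396, 0.0000, 0.6396).
q_1·v_2 = (-0.4264)·(-2) + (-0.6396)·(-4) + 0.0000·3 + 0.6396·0 = 3.4112.
u_2 = v_2 − 3.4112·q_1 = (-0.5455, -1.8182, 3.0000, -2.1818).
‖u_2‖ = 4.1670, so q_2 = (-0.1309, -0.4363, 0.7199, -0.5236).
Qᵀb = (2.1320, -2.4653).
Back-substitute: x_2 = -2.4653/4.1670 = -0.5916.
x_1 = (2.1320 − 3.4112·(-0.5916))/4.6904 = 0.8848.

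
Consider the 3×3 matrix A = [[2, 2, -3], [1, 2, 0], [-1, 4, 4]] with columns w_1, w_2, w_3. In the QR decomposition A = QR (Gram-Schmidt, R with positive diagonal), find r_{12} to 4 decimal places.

w_1 = (2, 1, -1); ‖w_1‖ = 2.4495, so e_1 = (0.8165, 0.4082, -0.4082).
r_{12} = e_1·w_2 = 0.8165.

r_{12} = 0.8165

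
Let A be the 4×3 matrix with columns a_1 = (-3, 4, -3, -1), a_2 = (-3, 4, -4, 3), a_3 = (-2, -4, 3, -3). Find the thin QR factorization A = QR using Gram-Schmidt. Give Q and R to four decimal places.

Q = [[-0.5071, -0.0208, -0.8464], [0.6761, 0.0277, -0.5073], [-0.5071, -0.2635, 0.1570], [-0.1690, 0.9640, 0.0392]], R = [[5.9161, 5.7470, -2.7045], [0.0000, 4.1196, -3.7521], [0.0000, 0.0000, 4.0753]]

a_1 = (-3, 4, -3, -1); ‖a_1‖ = 5.9161, so q_1 = (-0.5071, 0.6761, -0.5071, -0.1690).
q_1·a_2 = (-0.5071)·(-3) + 0.6761·4 + (-0.5071)·(-4) + (-0.1690)·3 = 5.7470.
u_2 = a_2 − 5.7470·q_1 = (-0.0857, 0.1143, -1.0857, 3.9714).
‖u_2‖ = 4.1196, so q_2 = (-0.0208, 0.0277, -0.2635, 0.9640).
q_1·a_3 = (-0.5071)·(-2) + 0.6761·(-4) + (-0.5071)·3 + (-0.1690)·(-3) = -2.7045; q_2·a_3 = (-0.0208)·(-2) + 0.0277·(-4) + (-0.2635)·3 + 0.9640·(-3) = -3.7521.
u_3 = a_3 + 2.7045·q_1 + 3.7521·q_2 = (-3.4495, -2.0673, 0.6397, 0.1599).
‖u_3‖ = 4.0753, so q_3 = (-0.8464, -0.5073, 0.1570, 0.0392).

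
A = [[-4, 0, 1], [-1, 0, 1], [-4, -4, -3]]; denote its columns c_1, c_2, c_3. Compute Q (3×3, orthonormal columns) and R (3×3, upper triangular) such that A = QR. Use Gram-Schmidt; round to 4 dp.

Q = [[-0.6963, 0.6755, -0.2425], [-0.1741, 0.1689, 0.9701], [-0.6963, -0.7177, 0.0000]], R = [[5.7446, 2.7852, 1.2185], [0.0000, 2.8710, 2.9976], [0.0000, 0.0000, 0.7276]]

q_1 = c_1/‖c_1‖ = (-4, -1, -4)/5.7446 = (-0.6963, -0.1741, -0.6963).
r_{12} = q_1·c_2 = 2.7852.
u_2 = c_2 − 2.7852·q_1 = (1.9394, 0.4848, -2.0606).
‖u_2‖ = 2.8710, so q_2 = (0.6755, 0.1689, -0.7177).
r_{13} = q_1·c_3 = 1.2185; r_{23} = q_2·c_3 = 2.9976.
u_3 = c_3 − 1.2185·q_1 − 2.9976·q_2 = (-0.1765, 0.7059, 0.0000).
‖u_3‖ = 0.7276, so q_3 = (-0.2425, 0.9701, 0.0000).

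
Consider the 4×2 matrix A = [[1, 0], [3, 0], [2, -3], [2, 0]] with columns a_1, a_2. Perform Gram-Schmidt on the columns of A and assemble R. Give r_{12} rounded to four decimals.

r_{12} = -1.4142

a_1 = (1, 3, 2, 2); ‖a_1‖ = 4.2426, so q_1 = (0.2357, 0.7071, 0.4714, 0.4714).
r_{12} = q_1·a_2 = -1.4142.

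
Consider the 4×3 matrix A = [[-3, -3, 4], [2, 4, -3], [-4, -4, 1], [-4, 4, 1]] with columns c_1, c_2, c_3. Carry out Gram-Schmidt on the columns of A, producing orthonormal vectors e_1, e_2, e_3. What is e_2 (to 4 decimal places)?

e_2 = (-0.2625, 0.4562, -0.3500, 0.7749)

c_1 = (-3, 2, -4, -4); ‖c_1‖ = 6.7082, so e_1 = (-0.4472, 0.2981, -0.5963, -0.5963).
e_1·c_2 = (-0.4472)·(-3) + 0.2981·4 + (-0.5963)·(-4) + (-0.5963)·4 = 2.5342.
u_2 = c_2 − 2.5342·e_1 = (-1.8667, 3.2444, -2.4889, 5.5111).
‖u_2‖ = 7.1118, so e_2 = (-0.2625, 0.4562, -0.3500, 0.7749).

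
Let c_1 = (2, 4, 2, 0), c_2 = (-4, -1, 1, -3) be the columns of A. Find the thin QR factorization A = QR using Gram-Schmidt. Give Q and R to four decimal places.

q_1 = c_1/‖c_1‖ = (2, 4, 2, 0)/4.8990 = (0.4082, 0.8165, 0.4082, 0.0000).
r_{12} = q_1·c_2 = -2.0412.
u_2 = c_2 + 2.0412·q_1 = (-3.1667, 0.6667, 1.8333, -3.0000).
‖u_2‖ = 4.7784, so q_2 = (-0.6627, 0.1395, 0.3837, -0.6278).

Q = [[0.4082, -0.6627], [0.8165, 0.1395], [0.4082, 0.3837], [0.0000, -0.6278]], R = [[4.8990, -2.0412], [0.0000, 4.7784]]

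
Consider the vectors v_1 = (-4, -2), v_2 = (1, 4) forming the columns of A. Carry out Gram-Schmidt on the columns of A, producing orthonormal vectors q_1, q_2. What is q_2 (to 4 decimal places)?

q_2 = (-0.4472, 0.8944)

v_1 = (-4, -2); ‖v_1‖ = 4.4721, so q_1 = (-0.8944, -0.4472).
q_1·v_2 = (-0.8944)·1 + (-0.4472)·4 = -2.6833.
u_2 = v_2 + 2.6833·q_1 = (-1.4000, 2.8000).
‖u_2‖ = 3.1305, so q_2 = (-0.4472, 0.8944).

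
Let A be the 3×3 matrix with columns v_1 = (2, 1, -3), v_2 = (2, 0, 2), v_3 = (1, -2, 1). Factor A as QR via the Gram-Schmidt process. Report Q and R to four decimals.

Q = [[0.5345, 0.8230, 0.1925], [0.2673, 0.0514, -0.9623], [-0.8018, 0.5658, -0.1925]], R = [[3.7417, -0.5345, -0.8018], [0.0000, 2.7775, 1.2859], [0.0000, 0.0000, 1.9245]]

v_1 = (2, 1, -3); ‖v_1‖ = 3.7417, so q_1 = (0.5345, 0.2673, -0.8018).
q_1·v_2 = 0.5345·2 + 0.2673·0 + (-0.8018)·2 = -0.5345.
u_2 = v_2 + 0.5345·q_1 = (2.2857, 0.1429, 1.5714).
‖u_2‖ = 2.7775, so q_2 = (0.8230, 0.0514, 0.5658).
q_1·v_3 = 0.5345·1 + 0.2673·(-2) + (-0.8018)·1 = -0.8018; q_2·v_3 = 0.8230·1 + 0.0514·(-2) + 0.5658·1 = 1.2859.
u_3 = v_3 + 0.8018·q_1 − 1.2859·q_2 = (0.3704, -1.8519, -0.3704).
‖u_3‖ = 1.9245, so q_3 = (0.1925, -0.9623, -0.1925).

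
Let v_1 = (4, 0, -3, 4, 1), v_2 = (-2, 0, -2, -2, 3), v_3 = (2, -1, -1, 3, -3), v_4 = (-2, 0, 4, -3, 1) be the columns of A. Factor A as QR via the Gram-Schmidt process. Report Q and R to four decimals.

e_1 = v_1/‖v_1‖ = (4, 0, -3, 4, 1)/6.4807 = (0.6172, 0.0000, -0.4629, 0.6172, 0.1543).
r_{12} = e_1·v_2 = -1.0801.
u_2 = v_2 + 1.0801·e_1 = (-1.3333, 0.0000, -2.5000, -1.3333, 3.1667).
‖u_2‖ = 4.4535, so e_2 = (-0.2994, 0.0000, -0.5614, -0.2994, 0.7111).
r_{13} = e_1·v_3 = 3.0861; r_{23} = e_2·v_3 = -3.0688.
u_3 = v_3 − 3.0861·e_1 + 3.0688·e_2 = (-0.8235, -1.0000, -1.2941, 0.1765, -1.2941).
‖u_3‖ = 2.2492, so e_3 = (-0.3661, -0.4446, -0.5754, 0.0785, -0.5754).
r_{14} = e_1·v_4 = -4.7834; r_{24} = e_2·v_4 = -0.0374; r_{34} = e_3·v_4 = -2.3799.
u_4 = v_4 + 4.7834·e_1 + 0.0374·e_2 + 2.3799·e_3 = (0.0698, -1.0581, 0.3953, 0.1279, 0.3953).
‖u_4‖ = 1.2056, so e_4 = (0.0579, -0.8777, 0.3279, 0.1061, 0.3279).

Q = [[0.6172, -0.2994, -0.3661, 0.0579], [0.0000, 0.0000, -0.4446, -0.8777], [-0.4629, -0.5614, -0.5754, 0.3279], [0.6172, -0.2994, 0.0785, 0.1061], [0.1543, 0.7111, -0.5754, 0.3279]], R = [[6.4807, -1.0801, 3.0861, -4.7834], [0.0000, 4.4535, -3.0688, -0.0374], [0.0000, 0.0000, 2.2492, -2.3799], [0.0000, 0.0000, 0.0000, 1.2056]]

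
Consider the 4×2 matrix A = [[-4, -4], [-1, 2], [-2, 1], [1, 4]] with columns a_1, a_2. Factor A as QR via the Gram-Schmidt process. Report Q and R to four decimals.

a_1 = (-4, -1, -2, 1); ‖a_1‖ = 4.6904, so e_1 = (-0.8528, -0.2132, -0.4264, 0.2132).
e_1·a_2 = (-0.8528)·(-4) + (-0.2132)·2 + (-0.4264)·1 + 0.2132·4 = 3.4112.
u_2 = a_2 − 3.4112·e_1 = (-1.0909, 2.7273, 2.4545, 3.2727).
‖u_2‖ = 5.0362, so e_2 = (-0.2166, 0.5415, 0.4874, 0.6498).

Q = [[-0.8528, -0.2166], [-0.2132, 0.5415], [-0.4264, 0.4874], [0.2132, 0.6498]], R = [[4.6904, 3.4112], [0.0000, 5.0362]]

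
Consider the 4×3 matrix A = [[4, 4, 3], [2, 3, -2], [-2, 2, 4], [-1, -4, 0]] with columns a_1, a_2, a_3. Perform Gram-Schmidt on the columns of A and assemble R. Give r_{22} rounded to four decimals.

r_{22} = 5.0636

a_1 = (4, 2, -2, -1); ‖a_1‖ = 5.0000, so q_1 = (0.8000, 0.4000, -0.4000, -0.2000).
q_1·a_2 = 0.8000·4 + 0.4000·3 + (-0.4000)·2 + (-0.2000)·(-4) = 4.4000.
u_2 = a_2 − 4.4000·q_1 = (0.4800, 1.2400, 3.7600, -3.1200).
r_{22} = ‖u_2‖ = 5.0636.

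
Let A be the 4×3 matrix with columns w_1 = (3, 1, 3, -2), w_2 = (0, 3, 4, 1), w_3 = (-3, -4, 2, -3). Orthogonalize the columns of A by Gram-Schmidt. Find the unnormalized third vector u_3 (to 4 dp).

u_3 = (-3.4545, -3.1166, 2.9254, -2.3520)

q_1 = w_1/‖w_1‖ = (3, 1, 3, -2)/4.7958 = (0.6255, 0.2085, 0.6255, -0.4170).
r_{12} = q_1·w_2 = 2.7107.
u_2 = w_2 − 2.7107·q_1 = (-1.6957, 2.4348, 2.3043, 2.1304).
‖u_2‖ = 4.3188, so q_2 = (-0.3926, 0.5638, 0.5336, 0.4933).
r_{13} = q_1·w_3 = -0.2085; r_{23} = q_2·w_3 = -1.4899.
u_3 = w_3 + 0.2085·q_1 + 1.4899·q_2 = (-3.4545, -3.1166, 2.9254, -2.3520).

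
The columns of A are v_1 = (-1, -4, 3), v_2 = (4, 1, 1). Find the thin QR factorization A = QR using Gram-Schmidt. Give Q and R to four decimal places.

Q = [[-0.1961, 0.9225], [-0.7845, 0.0559], [0.5883, 0.3820]], R = [[5.0990, -0.9806], [0.0000, 4.1278]]

v_1 = (-1, -4, 3); ‖v_1‖ = 5.0990, so q_1 = (-0.1961, -0.7845, 0.5883).
q_1·v_2 = (-0.1961)·4 + (-0.7845)·1 + 0.5883·1 = -0.9806.
u_2 = v_2 + 0.9806·q_1 = (3.8077, 0.2308, 1.5769).
‖u_2‖ = 4.1278, so q_2 = (0.9225, 0.0559, 0.3820).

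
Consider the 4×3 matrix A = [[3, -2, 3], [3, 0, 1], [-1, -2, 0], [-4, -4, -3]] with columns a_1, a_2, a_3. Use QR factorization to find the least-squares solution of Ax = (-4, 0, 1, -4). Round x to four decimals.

x = (-0.3684, 1.0689, 0.1278)

a_1 = (3, 3, -1, -4); ‖a_1‖ = 5.9161, so e_1 = (0.5071, 0.5071, -0.1690, -0.6761).
e_1·a_2 = 0.5071·(-2) + 0.5071·0 + (-0.1690)·(-2) + (-0.6761)·(-4) = 2.0284.
u_2 = a_2 − 2.0284·e_1 = (-3.0286, -1.0286, -1.6571, -2.6286).
‖u_2‖ = 4.4593, so e_2 = (-0.6792, -0.2307, -0.3716, -0.5895).
e_1·a_3 = 0.5071·3 + 0.5071·1 + (-0.1690)·0 + (-0.6761)·(-3) = 4.0567; e_2·a_3 = (-0.6792)·3 + (-0.2307)·1 + (-0.3716)·0 + (-0.5895)·(-3) = -0.4998.
u_3 = a_3 − 4.0567·e_1 + 0.4998·e_2 = (0.6034, -1.1724, 0.5000, -0.5517).
‖u_3‖ = 1.5143, so e_3 = (0.3985, -0.7742, 0.3302, -0.3643).
Qᵀb = (0.5071, 4.7028, 0.1936).
Back-substitute: x_3 = 0.1936/1.5143 = 0.1278.
x_2 = (4.7028 + 0.4998·0.1278)/4.4593 = 1.0689.
x_1 = (0.5071 − 2.0284·1.0689 − 4.0567·0.1278)/5.9161 = -0.3684.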